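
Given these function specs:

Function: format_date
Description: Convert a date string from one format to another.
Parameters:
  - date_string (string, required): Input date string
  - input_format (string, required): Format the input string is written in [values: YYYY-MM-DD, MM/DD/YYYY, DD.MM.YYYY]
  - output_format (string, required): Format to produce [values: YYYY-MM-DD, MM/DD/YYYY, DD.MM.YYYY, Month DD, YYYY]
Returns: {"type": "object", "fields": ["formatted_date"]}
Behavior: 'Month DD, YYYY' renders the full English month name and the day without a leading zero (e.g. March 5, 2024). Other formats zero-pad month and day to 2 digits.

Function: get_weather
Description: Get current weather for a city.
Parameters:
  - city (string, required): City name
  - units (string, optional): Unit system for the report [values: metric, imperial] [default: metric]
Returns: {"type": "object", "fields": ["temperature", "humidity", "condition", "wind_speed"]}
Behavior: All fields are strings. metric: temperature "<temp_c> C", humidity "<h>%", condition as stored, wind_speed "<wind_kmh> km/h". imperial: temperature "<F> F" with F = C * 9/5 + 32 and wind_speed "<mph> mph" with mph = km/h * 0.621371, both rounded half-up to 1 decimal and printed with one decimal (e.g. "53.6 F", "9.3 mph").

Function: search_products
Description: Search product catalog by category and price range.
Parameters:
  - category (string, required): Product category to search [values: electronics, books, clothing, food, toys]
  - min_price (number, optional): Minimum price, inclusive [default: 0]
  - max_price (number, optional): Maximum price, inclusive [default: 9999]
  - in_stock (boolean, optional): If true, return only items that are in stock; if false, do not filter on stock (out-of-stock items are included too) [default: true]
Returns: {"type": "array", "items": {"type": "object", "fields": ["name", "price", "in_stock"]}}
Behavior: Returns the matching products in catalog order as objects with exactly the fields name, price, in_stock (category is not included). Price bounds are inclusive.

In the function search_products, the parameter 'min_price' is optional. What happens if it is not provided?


The search_products spec declares:
  - min_price (number, optional): Minimum price, inclusive [default: 0]
It defaults to 0


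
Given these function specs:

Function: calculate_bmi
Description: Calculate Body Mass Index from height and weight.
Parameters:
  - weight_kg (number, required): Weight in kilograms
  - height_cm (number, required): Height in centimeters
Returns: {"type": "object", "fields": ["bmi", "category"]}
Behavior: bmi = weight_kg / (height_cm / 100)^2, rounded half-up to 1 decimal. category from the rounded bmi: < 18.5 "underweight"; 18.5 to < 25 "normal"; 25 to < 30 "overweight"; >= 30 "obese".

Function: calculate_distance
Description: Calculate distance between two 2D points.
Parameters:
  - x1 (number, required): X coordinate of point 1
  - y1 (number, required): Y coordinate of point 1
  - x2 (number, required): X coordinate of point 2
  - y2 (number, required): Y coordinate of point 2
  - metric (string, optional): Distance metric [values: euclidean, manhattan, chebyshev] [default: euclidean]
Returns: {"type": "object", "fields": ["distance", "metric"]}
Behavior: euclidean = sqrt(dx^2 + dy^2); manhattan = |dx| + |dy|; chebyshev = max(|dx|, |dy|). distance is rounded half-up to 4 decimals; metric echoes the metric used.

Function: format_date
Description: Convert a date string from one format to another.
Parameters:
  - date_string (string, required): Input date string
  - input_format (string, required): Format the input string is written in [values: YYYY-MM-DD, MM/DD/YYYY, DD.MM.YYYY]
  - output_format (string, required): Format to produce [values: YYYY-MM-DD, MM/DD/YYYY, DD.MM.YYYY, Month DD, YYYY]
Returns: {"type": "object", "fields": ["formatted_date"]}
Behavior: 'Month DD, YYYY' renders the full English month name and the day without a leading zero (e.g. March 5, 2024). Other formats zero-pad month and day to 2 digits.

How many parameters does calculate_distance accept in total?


Parameters of calculate_distance: x1 (required), y1 (required), x2 (required), y2 (required), metric (optional)
Total:
5


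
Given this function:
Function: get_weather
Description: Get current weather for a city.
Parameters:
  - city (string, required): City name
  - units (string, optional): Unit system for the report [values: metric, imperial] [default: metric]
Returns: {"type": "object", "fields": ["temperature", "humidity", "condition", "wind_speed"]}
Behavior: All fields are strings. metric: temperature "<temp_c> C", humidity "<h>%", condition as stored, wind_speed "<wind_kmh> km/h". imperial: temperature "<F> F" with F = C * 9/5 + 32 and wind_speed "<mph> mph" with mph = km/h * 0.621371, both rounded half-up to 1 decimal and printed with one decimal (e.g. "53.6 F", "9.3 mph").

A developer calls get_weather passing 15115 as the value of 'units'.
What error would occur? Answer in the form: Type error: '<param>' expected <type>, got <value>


Spec: 'units' is declared as string; 15115 is an integer.
Type error: 'units' expected string, got 15115


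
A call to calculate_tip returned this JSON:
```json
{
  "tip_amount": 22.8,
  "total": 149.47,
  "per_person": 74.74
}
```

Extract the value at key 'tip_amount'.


22.8


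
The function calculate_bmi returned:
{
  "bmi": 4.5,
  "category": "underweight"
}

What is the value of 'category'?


underweight


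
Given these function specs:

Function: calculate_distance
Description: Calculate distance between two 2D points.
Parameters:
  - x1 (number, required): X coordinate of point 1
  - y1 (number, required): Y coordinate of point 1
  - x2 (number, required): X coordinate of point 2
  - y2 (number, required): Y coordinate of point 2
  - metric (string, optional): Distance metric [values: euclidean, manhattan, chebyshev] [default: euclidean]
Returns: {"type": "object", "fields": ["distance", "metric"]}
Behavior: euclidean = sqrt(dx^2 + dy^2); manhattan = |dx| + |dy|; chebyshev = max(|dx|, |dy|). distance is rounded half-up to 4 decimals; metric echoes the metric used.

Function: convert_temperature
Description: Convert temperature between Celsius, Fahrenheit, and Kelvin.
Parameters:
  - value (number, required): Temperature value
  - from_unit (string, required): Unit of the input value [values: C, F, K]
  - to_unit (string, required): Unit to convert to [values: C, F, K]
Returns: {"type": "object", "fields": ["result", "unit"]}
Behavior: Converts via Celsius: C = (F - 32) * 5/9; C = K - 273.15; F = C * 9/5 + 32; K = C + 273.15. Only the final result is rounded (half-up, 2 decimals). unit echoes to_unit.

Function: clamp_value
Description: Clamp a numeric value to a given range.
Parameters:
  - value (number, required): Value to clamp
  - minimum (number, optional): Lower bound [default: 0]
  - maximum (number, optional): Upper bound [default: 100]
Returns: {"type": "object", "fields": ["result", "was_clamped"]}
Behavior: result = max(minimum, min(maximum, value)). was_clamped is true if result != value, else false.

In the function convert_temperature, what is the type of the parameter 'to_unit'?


The convert_temperature spec declares:
  - to_unit (string, required): Unit to convert to [values: C, F, K]
Type:
string


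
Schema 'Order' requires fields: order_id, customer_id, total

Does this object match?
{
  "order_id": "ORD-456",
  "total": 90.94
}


Checking required fields...
Missing: customer_id
Invalid - missing required field 'customer_id'


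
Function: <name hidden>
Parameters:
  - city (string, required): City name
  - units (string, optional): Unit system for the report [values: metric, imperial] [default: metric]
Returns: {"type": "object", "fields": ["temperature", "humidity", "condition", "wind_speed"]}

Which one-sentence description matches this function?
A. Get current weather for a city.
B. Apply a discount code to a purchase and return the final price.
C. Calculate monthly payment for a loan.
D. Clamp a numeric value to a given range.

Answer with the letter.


Parameters city, units and return ["temperature", "humidity", "condition", "wind_speed"] fit: Get current weather for a city.
A


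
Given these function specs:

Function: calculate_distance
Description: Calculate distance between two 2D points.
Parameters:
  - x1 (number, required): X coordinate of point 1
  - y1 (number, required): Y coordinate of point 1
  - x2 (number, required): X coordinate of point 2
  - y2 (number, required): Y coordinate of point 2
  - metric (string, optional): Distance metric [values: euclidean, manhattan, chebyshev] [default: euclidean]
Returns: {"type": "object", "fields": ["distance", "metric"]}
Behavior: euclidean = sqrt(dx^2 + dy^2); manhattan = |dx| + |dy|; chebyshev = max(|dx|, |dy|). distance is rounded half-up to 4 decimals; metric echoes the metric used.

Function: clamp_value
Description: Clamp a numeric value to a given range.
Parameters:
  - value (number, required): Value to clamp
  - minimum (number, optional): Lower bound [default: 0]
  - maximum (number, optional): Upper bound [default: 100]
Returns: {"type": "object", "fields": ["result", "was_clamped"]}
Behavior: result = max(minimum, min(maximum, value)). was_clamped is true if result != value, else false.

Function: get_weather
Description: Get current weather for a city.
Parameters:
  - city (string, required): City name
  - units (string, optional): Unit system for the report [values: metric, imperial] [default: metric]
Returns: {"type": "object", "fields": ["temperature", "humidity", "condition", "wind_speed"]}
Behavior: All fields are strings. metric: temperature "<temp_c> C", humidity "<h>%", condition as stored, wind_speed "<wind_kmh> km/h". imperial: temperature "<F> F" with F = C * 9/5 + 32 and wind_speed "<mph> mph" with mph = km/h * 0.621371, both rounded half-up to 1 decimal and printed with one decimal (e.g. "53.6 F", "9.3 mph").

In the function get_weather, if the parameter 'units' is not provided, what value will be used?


The get_weather spec declares:
  - units (string, optional): Unit system for the report [values: metric, imperial] [default: metric]
Default:
metric


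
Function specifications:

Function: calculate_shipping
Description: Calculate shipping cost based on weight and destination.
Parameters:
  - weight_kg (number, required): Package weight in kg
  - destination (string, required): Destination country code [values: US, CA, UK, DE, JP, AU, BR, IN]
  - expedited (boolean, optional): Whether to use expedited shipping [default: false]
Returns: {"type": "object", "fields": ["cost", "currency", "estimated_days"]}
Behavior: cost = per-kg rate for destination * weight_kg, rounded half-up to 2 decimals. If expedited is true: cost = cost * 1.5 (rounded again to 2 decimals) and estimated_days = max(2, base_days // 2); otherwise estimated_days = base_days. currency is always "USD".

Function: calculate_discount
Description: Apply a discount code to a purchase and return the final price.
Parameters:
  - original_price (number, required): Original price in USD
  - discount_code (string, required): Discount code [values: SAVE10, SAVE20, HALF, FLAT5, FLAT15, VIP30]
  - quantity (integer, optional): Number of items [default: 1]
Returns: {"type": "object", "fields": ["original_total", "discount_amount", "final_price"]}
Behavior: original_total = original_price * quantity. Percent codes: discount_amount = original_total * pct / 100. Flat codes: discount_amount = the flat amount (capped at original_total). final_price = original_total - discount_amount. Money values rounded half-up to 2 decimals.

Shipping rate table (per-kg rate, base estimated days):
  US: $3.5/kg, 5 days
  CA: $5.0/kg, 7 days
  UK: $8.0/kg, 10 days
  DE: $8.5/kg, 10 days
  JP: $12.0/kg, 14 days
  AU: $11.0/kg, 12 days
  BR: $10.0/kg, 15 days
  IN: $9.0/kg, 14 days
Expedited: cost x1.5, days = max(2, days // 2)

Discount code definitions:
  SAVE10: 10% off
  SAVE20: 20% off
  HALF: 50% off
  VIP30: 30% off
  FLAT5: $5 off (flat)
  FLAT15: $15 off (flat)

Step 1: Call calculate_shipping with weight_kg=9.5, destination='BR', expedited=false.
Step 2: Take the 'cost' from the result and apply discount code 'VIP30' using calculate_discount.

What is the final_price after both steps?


Step 1: calculate_shipping(weight_kg=9.5, destination=BR, expedited=false)
  Rate for BR: $10.0/kg, base 15 days
  cost = 10.0 * 9.5 = 95 -> 95.00
  expedited not set/false: estimated_days = 15
  -> cost = 95.00 USD
Step 2: calculate_discount(original_price=95.0, discount_code=VIP30, quantity=1)
  original_total = 95.0 * 1 = 95.00
  VIP30 = 30% off: discount_amount = 95.00 * 30/100 = 28.5 -> 28.50
  final_price = 95.00 - 28.50 = 66.50
  -> final_price = 66.50
$66.50


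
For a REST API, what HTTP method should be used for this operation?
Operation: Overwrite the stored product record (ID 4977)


GET = read, POST = create, PUT = update/replace, DELETE = remove
This operation is an update/replace.
PUT


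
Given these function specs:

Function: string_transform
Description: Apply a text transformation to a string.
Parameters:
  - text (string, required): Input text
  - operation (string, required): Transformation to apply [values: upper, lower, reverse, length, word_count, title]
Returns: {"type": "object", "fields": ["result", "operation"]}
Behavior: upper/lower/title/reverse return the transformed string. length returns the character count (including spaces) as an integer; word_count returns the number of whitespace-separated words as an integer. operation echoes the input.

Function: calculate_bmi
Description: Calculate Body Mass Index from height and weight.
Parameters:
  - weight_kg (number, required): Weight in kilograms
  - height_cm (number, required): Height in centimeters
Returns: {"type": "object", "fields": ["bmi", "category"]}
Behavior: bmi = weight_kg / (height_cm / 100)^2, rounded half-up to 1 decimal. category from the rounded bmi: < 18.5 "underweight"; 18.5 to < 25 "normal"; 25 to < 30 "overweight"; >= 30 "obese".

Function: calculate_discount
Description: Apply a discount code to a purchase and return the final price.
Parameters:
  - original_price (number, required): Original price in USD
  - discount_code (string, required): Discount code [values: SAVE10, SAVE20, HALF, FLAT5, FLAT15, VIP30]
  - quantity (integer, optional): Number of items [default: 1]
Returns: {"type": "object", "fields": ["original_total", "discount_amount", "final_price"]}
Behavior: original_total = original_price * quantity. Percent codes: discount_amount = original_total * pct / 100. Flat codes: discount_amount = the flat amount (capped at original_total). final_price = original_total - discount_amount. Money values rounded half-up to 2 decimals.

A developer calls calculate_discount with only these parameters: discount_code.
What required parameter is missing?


Required parameters: original_price, discount_code
Provided: discount_code
Missing: original_price
original_price


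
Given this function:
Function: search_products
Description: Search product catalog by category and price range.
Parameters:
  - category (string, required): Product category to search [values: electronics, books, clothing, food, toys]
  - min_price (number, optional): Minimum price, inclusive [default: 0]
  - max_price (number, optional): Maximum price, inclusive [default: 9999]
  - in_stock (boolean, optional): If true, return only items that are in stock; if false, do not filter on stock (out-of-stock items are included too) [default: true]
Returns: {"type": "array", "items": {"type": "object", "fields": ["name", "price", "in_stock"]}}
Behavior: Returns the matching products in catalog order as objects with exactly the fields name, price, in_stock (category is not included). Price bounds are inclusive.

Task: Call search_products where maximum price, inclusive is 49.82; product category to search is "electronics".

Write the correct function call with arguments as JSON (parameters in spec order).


Mapping each described value to its parameter name:
  'Maximum price, inclusive' -> max_price = 49.82
  'Product category to search' -> category = "electronics"
search_products({"category": "electronics", "max_price": 49.82})


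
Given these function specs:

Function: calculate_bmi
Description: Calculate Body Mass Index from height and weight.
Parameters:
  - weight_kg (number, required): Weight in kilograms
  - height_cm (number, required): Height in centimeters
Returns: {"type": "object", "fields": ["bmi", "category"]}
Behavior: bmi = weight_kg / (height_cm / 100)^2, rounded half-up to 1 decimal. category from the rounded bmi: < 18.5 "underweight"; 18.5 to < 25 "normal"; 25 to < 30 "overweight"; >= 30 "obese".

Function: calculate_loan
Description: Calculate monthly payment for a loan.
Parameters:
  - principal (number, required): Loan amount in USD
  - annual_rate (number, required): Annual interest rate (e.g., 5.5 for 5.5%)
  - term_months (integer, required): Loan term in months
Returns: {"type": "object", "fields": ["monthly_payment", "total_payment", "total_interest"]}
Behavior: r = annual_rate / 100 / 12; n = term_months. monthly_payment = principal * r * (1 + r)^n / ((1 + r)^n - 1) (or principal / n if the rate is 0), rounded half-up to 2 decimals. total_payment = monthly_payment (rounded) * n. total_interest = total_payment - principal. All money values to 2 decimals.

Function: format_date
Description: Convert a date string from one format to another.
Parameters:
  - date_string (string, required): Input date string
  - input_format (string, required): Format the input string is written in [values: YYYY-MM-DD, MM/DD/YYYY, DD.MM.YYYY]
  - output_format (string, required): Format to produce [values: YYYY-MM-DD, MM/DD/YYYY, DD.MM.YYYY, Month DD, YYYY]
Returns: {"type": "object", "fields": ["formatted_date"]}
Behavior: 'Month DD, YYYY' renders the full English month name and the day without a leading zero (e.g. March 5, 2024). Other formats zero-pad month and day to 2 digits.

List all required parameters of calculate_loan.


Parameters of calculate_loan and their required/optional flag:
  principal: required
  annual_rate: required
  term_months: required
annual_rate, principal, term_months


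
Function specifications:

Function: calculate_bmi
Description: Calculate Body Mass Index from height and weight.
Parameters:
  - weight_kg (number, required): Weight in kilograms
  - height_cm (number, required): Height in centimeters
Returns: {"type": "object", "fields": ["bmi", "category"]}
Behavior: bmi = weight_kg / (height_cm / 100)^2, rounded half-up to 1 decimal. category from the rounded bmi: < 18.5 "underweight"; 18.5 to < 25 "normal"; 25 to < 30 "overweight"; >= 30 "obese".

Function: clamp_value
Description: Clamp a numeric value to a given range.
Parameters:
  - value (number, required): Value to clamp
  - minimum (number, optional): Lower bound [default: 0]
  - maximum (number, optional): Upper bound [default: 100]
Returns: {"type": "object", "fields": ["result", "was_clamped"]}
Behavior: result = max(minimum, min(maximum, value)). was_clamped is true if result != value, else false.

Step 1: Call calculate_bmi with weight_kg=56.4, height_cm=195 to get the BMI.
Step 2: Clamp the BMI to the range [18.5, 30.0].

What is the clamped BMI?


Step 1: calculate_bmi(weight_kg=56.4, height_cm=195)
  height_m = 195 / 100 = 1.95
  bmi = 56.4 / 1.95^2 = 56.4 / 3.8025 = 14.832347 -> 14.8
  14.8 < 18.5 -> underweight
  -> bmi = 14.8
Step 2: clamp_value(value=14.8, minimum=18.5, maximum=30.0)
  result = max(18.5, min(30.0, 14.8)) = max(18.5, 14.8) = 18.5
  was_clamped = (18.5 != 14.8) = true
  -> result = 18.5
18.5


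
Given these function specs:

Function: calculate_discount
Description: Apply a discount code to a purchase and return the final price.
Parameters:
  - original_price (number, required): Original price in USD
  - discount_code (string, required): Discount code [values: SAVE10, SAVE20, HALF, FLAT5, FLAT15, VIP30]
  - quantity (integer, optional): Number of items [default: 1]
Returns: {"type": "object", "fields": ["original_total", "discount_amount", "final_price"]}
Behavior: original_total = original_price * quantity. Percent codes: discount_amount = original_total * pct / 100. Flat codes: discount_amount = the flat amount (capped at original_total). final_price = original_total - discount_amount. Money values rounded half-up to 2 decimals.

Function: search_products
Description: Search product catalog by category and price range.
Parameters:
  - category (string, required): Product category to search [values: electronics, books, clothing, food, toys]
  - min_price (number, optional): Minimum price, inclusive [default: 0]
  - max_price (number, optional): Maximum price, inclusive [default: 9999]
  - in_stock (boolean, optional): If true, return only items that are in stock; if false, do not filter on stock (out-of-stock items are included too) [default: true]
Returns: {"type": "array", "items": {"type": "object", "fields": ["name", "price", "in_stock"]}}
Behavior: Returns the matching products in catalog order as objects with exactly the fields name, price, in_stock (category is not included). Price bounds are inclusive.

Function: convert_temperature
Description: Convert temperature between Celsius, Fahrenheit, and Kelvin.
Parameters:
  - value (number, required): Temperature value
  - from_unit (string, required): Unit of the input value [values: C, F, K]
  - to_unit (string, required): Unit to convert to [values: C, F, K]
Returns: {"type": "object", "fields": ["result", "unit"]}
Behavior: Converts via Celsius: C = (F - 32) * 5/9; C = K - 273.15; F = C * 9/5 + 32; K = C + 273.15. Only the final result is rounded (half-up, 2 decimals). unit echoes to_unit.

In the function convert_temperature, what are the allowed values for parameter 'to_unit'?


The convert_temperature spec declares:
  - to_unit (string, required): Unit to convert to [values: C, F, K]
Allowed values:
C, F, K


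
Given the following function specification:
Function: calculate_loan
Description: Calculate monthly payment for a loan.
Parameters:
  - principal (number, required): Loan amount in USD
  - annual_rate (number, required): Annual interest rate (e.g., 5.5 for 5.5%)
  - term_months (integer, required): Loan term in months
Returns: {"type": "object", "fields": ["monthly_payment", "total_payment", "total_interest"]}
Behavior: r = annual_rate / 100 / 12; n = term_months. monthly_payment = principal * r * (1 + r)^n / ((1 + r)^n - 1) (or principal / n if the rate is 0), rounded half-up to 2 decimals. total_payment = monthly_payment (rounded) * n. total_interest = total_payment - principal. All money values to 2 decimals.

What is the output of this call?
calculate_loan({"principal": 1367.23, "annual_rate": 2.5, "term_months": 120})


r = 2.5 / 100 / 12 = 0.002083333333 (keep full precision)
(1 + r)^120 = 1.28369154
monthly_payment = 1367.23 * 0.002083333333 * 1.28369154 / (1.28369154 - 1) = 12.888864 -> 12.89
total_payment = 12.89 * 120 = 1546.80
total_interest = 1546.80 - 1367.23 = 179.57
Output:
{"monthly_payment": 12.89, "total_payment": 1546.8, "total_interest": 179.57}


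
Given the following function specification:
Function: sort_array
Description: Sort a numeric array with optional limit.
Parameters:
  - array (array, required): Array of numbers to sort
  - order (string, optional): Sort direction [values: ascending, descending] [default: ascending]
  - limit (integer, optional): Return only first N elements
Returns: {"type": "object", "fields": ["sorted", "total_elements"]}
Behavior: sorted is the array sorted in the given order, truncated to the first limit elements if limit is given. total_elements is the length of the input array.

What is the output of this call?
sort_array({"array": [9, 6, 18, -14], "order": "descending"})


sorted descending: [18, 9, 6, -14]
total_elements = len(input) = 4
Output:
{"sorted": [18, 9, 6, -14], "total_elements": 4}


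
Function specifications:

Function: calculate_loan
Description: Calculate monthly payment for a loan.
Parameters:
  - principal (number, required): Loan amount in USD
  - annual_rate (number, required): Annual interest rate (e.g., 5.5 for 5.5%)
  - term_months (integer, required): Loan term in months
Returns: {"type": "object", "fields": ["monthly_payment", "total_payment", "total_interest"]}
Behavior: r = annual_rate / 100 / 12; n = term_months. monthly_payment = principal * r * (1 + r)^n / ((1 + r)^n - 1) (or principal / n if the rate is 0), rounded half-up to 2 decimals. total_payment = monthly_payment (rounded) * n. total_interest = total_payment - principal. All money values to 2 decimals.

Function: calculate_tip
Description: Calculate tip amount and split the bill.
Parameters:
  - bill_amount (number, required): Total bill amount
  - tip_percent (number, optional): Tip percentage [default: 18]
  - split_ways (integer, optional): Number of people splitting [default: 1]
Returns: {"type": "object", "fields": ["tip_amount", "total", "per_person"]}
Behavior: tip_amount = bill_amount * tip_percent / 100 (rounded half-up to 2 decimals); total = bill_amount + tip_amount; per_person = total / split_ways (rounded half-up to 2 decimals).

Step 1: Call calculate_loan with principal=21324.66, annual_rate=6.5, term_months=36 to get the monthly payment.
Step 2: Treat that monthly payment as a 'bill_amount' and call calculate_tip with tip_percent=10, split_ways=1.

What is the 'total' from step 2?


Step 1: calculate_loan(principal=21324.66, annual_rate=6.5, term_months=36)
  r = 6.5 / 100 / 12 = 0.005416666667 (keep full precision)
  (1 + r)^36 = 1.21467163
  monthly_payment = 21324.66 * 0.005416666667 * 1.21467163 / (1.21467163 - 1) = 653.579566 -> 653.58
  total_payment = 653.58 * 36 = 23528.88
  total_interest = 23528.88 - 21324.66 = 2204.22
  -> monthly_payment = 653.58
Step 2: calculate_tip(bill_amount=653.58, tip_percent=10, split_ways=1)
  tip_amount = 653.58 * 10/100 = 65.358 -> 65.36
  total = 653.58 + 65.36 = 718.94
  per_person = 718.94 / 1 = 718.94 -> 718.94
  -> total = 718.94
$718.94


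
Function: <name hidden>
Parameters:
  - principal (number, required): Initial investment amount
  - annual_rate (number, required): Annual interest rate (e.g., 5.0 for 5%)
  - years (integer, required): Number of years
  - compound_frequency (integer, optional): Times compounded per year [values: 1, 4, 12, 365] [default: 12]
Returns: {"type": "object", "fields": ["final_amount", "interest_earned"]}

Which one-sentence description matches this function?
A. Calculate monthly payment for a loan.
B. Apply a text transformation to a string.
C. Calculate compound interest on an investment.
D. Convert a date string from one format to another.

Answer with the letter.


Parameters principal, annual_rate, years, compound_frequency and return ["final_amount", "interest_earned"] fit: Calculate compound interest on an investment.
C


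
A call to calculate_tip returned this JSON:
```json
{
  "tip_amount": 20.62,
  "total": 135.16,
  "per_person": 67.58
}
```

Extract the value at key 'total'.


135.16


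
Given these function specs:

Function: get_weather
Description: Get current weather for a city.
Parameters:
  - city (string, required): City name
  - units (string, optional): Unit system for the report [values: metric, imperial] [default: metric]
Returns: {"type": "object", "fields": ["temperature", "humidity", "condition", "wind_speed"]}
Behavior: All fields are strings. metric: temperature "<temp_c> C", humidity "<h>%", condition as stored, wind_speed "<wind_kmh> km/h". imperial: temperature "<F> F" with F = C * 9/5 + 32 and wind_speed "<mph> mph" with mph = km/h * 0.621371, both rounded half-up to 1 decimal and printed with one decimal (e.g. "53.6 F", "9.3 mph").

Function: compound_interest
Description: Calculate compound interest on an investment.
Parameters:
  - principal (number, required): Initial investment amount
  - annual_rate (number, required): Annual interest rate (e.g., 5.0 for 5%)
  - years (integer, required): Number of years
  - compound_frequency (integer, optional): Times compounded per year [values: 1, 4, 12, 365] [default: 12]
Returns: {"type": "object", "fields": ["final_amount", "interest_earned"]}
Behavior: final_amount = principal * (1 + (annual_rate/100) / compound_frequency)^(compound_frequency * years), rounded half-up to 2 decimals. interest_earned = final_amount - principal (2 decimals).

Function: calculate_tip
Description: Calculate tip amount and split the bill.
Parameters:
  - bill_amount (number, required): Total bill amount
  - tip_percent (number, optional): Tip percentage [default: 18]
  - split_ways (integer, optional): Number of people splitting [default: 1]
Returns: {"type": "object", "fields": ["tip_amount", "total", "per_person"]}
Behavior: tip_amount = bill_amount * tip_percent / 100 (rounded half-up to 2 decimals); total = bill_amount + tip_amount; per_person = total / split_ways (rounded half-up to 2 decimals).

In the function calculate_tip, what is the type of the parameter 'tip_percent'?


The calculate_tip spec declares:
  - tip_percent (number, optional): Tip percentage [default: 18]
Type:
number


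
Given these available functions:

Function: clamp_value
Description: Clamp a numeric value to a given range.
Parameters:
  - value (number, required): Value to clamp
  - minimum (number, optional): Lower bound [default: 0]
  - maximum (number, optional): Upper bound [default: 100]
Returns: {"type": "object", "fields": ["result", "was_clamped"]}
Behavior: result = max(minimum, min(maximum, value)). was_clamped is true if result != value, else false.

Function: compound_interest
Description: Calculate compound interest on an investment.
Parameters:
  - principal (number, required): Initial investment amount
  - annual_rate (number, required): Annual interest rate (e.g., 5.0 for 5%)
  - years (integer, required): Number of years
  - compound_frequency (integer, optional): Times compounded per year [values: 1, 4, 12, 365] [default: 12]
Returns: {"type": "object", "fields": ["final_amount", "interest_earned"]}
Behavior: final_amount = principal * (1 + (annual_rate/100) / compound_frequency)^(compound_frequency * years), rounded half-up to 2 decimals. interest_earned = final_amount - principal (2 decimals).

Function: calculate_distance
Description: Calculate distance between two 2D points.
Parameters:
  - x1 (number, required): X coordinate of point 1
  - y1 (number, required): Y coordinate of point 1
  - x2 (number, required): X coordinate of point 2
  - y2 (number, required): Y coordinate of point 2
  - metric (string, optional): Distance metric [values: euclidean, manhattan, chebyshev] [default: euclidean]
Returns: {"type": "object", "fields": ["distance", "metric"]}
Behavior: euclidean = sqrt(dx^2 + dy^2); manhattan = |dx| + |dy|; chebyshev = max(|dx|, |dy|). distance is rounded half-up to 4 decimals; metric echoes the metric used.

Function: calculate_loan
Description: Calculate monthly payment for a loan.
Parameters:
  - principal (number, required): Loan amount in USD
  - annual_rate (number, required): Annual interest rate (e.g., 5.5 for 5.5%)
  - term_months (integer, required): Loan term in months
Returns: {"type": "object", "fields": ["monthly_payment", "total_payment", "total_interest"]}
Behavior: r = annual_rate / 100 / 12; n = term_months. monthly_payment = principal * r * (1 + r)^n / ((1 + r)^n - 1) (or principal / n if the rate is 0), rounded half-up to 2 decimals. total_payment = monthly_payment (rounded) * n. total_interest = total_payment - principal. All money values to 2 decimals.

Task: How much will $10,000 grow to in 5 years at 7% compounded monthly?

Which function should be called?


The task needs a function whose description is: Calculate compound interest on an investment.
compound_interest


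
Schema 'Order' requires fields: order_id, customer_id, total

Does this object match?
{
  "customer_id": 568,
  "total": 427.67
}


Checking required fields...
Missing: order_id
Invalid - missing required field 'order_id'


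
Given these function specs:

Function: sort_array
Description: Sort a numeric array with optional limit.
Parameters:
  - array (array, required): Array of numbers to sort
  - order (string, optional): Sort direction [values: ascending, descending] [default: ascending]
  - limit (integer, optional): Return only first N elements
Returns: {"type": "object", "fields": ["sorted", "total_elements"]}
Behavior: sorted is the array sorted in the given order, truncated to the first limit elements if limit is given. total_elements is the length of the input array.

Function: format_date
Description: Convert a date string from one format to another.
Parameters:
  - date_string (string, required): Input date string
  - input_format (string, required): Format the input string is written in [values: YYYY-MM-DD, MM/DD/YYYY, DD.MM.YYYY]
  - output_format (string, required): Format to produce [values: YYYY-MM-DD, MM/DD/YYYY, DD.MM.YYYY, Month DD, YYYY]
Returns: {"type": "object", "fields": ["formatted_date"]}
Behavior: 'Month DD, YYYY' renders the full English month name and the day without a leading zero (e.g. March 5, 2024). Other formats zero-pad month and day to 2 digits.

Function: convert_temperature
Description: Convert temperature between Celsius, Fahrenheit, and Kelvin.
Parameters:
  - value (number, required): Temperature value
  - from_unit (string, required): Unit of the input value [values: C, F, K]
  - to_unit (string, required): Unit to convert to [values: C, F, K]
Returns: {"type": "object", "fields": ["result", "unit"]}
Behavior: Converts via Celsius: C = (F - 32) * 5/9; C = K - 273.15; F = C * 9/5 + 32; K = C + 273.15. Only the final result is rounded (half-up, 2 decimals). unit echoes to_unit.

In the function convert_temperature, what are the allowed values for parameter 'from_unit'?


The convert_temperature spec declares:
  - from_unit (string, required): Unit of the input value [values: C, F, K]
Allowed values:
C, F, K


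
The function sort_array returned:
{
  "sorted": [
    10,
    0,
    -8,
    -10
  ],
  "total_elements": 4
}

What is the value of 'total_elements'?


4


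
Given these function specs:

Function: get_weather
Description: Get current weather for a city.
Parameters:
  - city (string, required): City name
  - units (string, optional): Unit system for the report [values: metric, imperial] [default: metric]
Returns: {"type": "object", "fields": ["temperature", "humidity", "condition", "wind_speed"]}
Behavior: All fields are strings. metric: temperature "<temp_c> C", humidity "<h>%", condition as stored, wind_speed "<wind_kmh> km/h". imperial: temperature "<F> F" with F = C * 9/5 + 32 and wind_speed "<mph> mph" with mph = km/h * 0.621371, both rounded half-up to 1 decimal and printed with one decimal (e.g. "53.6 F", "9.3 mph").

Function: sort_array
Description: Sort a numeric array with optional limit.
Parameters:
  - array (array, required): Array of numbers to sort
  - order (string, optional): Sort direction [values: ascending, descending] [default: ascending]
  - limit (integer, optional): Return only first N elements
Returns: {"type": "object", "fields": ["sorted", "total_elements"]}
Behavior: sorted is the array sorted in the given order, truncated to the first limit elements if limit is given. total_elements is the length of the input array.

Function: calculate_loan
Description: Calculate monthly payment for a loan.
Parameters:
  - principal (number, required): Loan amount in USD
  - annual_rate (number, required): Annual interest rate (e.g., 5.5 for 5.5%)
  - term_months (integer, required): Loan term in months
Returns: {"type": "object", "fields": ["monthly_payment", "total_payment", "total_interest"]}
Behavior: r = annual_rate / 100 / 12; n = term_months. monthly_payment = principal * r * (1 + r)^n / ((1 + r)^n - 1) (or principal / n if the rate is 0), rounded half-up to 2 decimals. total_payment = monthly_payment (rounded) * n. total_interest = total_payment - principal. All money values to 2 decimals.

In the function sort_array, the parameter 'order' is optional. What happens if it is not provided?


The sort_array spec declares:
  - order (string, optional): Sort direction [values: ascending, descending] [default: ascending]
It defaults to ascending


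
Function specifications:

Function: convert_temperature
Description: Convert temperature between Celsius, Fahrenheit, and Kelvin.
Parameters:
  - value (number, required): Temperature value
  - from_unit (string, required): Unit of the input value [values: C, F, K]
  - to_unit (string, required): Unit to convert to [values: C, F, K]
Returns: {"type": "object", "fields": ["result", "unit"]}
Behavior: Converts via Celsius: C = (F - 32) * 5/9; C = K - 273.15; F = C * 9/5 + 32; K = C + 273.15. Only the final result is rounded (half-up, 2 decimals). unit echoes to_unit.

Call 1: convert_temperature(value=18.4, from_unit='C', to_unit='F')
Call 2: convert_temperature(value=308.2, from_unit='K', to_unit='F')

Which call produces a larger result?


Call 1:
  Input already in C: 18.4
  To F: 18.4 * 9/5 + 32 = 65.12
  Round to 2 decimals: 65.12
  -> 65.12 F
Call 2:
  To C: 308.2 - 273.15 = 35.05
  To F: 35.05 * 9/5 + 32 = 95.09
  Round to 2 decimals: 95.09
  -> 95.09 F
Call 2 (95.09 F)


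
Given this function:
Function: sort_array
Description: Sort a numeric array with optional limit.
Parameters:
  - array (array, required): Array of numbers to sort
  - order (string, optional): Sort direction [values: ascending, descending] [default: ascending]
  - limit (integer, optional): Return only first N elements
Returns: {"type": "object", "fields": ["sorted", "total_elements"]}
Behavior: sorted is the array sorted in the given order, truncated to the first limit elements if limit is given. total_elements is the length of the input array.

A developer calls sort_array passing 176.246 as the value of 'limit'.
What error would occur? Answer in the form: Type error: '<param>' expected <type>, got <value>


Spec: 'limit' is declared as integer; 176.246 is a non-integer number.
Type error: 'limit' expected integer, got 176.246


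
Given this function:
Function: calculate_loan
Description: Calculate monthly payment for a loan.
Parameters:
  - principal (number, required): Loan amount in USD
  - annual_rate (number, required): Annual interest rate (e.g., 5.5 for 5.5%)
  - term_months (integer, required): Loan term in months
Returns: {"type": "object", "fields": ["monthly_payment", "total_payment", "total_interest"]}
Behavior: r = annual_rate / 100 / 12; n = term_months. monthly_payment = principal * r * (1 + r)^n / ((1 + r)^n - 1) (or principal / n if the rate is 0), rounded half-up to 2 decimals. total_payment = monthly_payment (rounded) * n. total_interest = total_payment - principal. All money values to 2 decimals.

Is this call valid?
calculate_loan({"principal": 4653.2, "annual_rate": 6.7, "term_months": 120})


Checking all required parameters present and types match... All valid.
Valid


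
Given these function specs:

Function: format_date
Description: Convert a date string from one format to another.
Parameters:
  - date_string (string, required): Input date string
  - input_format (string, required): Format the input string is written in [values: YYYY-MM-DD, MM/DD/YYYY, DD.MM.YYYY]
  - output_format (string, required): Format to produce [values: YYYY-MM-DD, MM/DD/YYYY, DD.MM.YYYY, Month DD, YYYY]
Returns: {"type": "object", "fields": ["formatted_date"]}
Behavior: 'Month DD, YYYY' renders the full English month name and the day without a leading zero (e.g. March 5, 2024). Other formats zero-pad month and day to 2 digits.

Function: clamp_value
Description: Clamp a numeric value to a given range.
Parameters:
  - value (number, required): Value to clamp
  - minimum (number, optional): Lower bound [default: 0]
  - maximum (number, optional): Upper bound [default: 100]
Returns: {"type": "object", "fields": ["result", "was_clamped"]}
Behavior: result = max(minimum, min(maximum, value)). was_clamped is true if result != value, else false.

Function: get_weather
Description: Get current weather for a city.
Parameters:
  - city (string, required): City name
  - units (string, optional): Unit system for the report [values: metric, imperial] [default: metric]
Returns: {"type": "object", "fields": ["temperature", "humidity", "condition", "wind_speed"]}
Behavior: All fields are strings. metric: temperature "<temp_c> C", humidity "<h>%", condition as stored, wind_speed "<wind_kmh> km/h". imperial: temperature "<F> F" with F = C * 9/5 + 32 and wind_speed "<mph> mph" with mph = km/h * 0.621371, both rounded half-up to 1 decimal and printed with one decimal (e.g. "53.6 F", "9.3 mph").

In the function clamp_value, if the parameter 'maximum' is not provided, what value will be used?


The clamp_value spec declares:
  - maximum (number, optional): Upper bound [default: 100]
Default:
100
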